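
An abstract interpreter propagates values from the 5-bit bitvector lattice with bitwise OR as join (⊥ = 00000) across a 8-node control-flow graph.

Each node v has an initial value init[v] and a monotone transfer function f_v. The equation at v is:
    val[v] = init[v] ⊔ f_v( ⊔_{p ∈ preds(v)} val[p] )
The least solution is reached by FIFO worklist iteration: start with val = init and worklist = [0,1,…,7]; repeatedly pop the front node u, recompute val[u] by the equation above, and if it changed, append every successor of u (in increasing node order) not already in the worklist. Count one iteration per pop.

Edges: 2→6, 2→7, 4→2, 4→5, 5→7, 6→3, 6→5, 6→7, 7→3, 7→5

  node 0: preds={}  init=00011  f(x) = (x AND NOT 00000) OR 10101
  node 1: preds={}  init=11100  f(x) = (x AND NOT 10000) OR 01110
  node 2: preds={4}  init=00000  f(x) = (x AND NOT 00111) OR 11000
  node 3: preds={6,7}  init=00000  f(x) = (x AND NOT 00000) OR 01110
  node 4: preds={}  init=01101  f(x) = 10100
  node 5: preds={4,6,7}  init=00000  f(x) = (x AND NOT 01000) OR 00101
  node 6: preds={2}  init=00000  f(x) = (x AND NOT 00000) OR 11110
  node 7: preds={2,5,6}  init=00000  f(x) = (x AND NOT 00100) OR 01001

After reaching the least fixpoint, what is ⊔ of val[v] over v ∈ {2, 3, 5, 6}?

11111

Iteration log — 12 steps:
  step 1. node 0  ⊔preds=00000  new=10111  old=00011  +wl: 
  step 2. node 1  ⊔preds=00000  new=11110  old=11100  +wl: 
  step 3. node 2  ⊔preds=01101  new=11000  old=00000  +wl: 
  step 4. node 3  ⊔preds=00000  new=01110  old=00000  +wl: 
  step 5. node 4  ⊔preds=00000  new=11101  old=01101  +wl: 2
  step 6. node 5  ⊔preds=11101  new=10101  old=00000  +wl: 
  step 7. node 6  ⊔preds=11000  new=11110  old=00000  +wl: 3,5
  step 8. node 7  ⊔preds=11111  new=11011  old=00000  +wl: 
  step 9. node 2  ⊔preds=11101  new=11000  stable
  step 10. node 3  ⊔preds=11111  new=11111  old=01110  +wl: 
  step 11. node 5  ⊔preds=11111  new=10111  old=10101  +wl: 7
  step 12. node 7  ⊔preds=11111  new=11011  stable

Least fixpoint reached:
  node 0: 10111
  node 1: 11110
  node 2: 11000
  node 3: 11111
  node 4: 11101
  node 5: 10111
  node 6: 11110
  node 7: 11011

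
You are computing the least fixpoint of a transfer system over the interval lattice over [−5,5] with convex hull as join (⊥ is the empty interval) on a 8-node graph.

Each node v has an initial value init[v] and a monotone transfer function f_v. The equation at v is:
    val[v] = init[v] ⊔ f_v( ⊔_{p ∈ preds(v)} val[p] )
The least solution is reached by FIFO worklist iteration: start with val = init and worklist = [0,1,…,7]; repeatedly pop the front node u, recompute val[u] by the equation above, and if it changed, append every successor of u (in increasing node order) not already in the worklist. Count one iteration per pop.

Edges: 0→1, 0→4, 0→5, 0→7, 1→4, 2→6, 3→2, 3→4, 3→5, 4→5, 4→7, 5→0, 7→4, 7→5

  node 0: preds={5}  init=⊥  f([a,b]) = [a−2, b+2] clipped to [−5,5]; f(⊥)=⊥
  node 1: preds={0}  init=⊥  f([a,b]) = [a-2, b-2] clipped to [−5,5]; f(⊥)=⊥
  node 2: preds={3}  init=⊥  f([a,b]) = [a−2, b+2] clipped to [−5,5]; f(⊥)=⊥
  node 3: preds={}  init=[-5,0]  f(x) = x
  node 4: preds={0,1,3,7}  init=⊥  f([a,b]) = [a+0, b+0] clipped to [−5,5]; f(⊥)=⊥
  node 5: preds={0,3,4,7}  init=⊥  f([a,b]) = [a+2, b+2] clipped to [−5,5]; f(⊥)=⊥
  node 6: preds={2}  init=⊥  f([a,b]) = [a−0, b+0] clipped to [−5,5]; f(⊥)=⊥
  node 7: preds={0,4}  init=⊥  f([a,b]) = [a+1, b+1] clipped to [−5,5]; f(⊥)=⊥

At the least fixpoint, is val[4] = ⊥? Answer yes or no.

no

Iteration log — 19 steps:
  step 1. node 0  ⊔preds=⊥  new=⊥  stable
  step 2. node 1  ⊔preds=⊥  new=⊥  stable
  step 3. node 2  ⊔preds=[-5,0]  new=[-5,2]  old=⊥  +wl: 
  step 4. node 3  ⊔preds=⊥  new=[-5,0]  stable
  step 5. node 4  ⊔preds=[-5,0]  new=[-5,0]  old=⊥  +wl: 
  step 6. node 5  ⊔preds=[-5,0]  new=[-3,2]  old=⊥  +wl: 0
  step 7. node 6  ⊔preds=[-5,2]  new=[-5,2]  old=⊥  +wl: 
  step 8. node 7  ⊔preds=[-5,0]  new=[-4,1]  old=⊥  +wl: 4,5
  step 9. node 0  ⊔preds=[-3,2]  new=[-5,4]  old=⊥  +wl: 1,7
  step 10. node 4  ⊔preds=[-5,4]  new=[-5,4]  old=[-5,0]  +wl: 
  step 11. node 5  ⊔preds=[-5,4]  new=[-3,5]  old=[-3,2]  +wl: 0
  step 12. node 1  ⊔preds=[-5,4]  new=[-5,2]  old=⊥  +wl: 4
  step 13. node 7  ⊔preds=[-5,4]  new=[-4,5]  old=[-4,1]  +wl: 5
  step 14. node 0  ⊔preds=[-3,5]  new=[-5,5]  old=[-5,4]  +wl: 1,7
  step 15. node 4  ⊔preds=[-5,5]  new=[-5,5]  old=[-5,4]  +wl: 
  step 16. node 5  ⊔preds=[-5,5]  new=[-3,5]  stable
  step 17. node 1  ⊔preds=[-5,5]  new=[-5,3]  old=[-5,2]  +wl: 4
  step 18. node 7  ⊔preds=[-5,5]  new=[-4,5]  stable
  step 19. node 4  ⊔preds=[-5,5]  new=[-5,5]  stable

Least fixpoint reached:
  node 0: [-5,5]
  node 1: [-5,3]
  node 2: [-5,2]
  node 3: [-5,0]
  node 4: [-5,5]
  node 5: [-3,5]
  node 6: [-5,2]
  node 7: [-4,5]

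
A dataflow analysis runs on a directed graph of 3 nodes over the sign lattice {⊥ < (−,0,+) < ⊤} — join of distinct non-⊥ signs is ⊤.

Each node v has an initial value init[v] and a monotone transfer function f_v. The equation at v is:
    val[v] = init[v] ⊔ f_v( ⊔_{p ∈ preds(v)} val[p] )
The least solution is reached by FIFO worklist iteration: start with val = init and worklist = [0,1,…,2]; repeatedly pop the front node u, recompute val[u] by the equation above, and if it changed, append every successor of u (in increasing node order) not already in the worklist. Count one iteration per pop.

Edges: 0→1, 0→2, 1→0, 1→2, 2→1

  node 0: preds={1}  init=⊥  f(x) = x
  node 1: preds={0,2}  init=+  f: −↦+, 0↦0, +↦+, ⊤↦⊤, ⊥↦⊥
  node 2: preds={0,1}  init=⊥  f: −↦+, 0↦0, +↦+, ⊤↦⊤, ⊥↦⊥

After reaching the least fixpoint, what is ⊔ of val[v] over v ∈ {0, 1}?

Trace (4 dequeues):
  [1] u=0 | in + | out + | prev ⊥ | push {}
  [2] u=1 | in + | out + | ==
  [3] u=2 | in + | out + | prev ⊥ | push {1}
  [4] u=1 | in + | out + | ==

Converged values:
  [0] +
  [1] +
  [2] +

+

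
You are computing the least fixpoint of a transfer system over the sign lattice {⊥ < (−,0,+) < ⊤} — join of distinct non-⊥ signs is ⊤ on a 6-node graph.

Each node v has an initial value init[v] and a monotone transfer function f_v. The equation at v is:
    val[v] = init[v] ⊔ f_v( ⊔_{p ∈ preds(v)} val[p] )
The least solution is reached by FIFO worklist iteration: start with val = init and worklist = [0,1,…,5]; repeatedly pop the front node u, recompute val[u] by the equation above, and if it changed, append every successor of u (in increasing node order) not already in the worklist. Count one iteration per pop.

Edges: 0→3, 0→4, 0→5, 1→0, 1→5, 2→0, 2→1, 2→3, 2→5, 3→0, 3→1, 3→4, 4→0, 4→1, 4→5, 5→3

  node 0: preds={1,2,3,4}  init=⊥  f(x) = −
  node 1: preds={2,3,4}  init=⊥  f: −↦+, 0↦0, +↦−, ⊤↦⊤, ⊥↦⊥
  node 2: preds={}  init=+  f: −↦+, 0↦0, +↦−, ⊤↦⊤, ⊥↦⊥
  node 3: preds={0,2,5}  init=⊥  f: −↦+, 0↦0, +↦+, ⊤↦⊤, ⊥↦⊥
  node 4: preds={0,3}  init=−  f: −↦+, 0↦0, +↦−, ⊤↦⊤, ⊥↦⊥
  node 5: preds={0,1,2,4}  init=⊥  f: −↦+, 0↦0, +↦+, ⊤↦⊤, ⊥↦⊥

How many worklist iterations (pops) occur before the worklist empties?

9

Worklist (9 pops):
  #1 pop 0: in=⊤ → − (was ⊥); enqueue []
  #2 pop 1: in=⊤ → ⊤ (was ⊥); enqueue [0]
  #3 pop 2: in=⊥ → + (no change)
  #4 pop 3: in=⊤ → ⊤ (was ⊥); enqueue [1]
  #5 pop 4: in=⊤ → ⊤ (was −); enqueue []
  #6 pop 5: in=⊤ → ⊤ (was ⊥); enqueue [3]
  #7 pop 0: in=⊤ → − (no change)
  #8 pop 1: in=⊤ → ⊤ (no change)
  #9 pop 3: in=⊤ → ⊤ (no change)

Fixpoint:
  val[0] = −
  val[1] = ⊤
  val[2] = +
  val[3] = ⊤
  val[4] = ⊤
  val[5] = ⊤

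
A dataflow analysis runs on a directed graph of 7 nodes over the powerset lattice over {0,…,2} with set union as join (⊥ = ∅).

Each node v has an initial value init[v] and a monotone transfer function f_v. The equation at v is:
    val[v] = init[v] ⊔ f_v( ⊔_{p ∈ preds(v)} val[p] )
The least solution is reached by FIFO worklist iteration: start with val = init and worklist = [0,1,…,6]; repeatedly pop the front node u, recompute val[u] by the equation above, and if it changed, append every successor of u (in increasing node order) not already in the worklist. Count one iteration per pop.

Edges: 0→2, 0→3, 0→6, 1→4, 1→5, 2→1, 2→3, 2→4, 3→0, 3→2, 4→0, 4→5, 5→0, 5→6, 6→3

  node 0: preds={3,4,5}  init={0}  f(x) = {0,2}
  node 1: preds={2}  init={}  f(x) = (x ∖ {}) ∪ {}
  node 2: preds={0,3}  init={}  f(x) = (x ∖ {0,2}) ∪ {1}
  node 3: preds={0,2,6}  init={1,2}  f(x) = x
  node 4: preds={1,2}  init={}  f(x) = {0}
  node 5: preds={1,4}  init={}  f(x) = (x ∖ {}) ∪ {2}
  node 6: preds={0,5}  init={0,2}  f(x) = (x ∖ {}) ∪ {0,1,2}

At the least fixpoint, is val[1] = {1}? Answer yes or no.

Worklist (15 pops):
  #1 pop 0: in={1,2} → {0,2} (was {0}); enqueue []
  #2 pop 1: in={} → {} (no change)
  #3 pop 2: in={0,1,2} → {1} (was {}); enqueue [1]
  #4 pop 3: in={0,1,2} → {0,1,2} (was {1,2}); enqueue [0,2]
  #5 pop 4: in={1} → {0} (was {}); enqueue []
  #6 pop 5: in={0} → {0,2} (was {}); enqueue []
  #7 pop 6: in={0,2} → {0,1,2} (was {0,2}); enqueue [3]
  #8 pop 1: in={1} → {1} (was {}); enqueue [4,5]
  #9 pop 0: in={0,1,2} → {0,2} (no change)
  #10 pop 2: in={0,1,2} → {1} (no change)
  #11 pop 3: in={0,1,2} → {0,1,2} (no change)
  #12 pop 4: in={1} → {0} (no change)
  #13 pop 5: in={0,1} → {0,1,2} (was {0,2}); enqueue [0,6]
  #14 pop 0: in={0,1,2} → {0,2} (no change)
  #15 pop 6: in={0,1,2} → {0,1,2} (no change)

Fixpoint:
  val[0] = {0,2}
  val[1] = {1}
  val[2] = {1}
  val[3] = {0,1,2}
  val[4] = {0}
  val[5] = {0,1,2}
  val[6] = {0,1,2}

yes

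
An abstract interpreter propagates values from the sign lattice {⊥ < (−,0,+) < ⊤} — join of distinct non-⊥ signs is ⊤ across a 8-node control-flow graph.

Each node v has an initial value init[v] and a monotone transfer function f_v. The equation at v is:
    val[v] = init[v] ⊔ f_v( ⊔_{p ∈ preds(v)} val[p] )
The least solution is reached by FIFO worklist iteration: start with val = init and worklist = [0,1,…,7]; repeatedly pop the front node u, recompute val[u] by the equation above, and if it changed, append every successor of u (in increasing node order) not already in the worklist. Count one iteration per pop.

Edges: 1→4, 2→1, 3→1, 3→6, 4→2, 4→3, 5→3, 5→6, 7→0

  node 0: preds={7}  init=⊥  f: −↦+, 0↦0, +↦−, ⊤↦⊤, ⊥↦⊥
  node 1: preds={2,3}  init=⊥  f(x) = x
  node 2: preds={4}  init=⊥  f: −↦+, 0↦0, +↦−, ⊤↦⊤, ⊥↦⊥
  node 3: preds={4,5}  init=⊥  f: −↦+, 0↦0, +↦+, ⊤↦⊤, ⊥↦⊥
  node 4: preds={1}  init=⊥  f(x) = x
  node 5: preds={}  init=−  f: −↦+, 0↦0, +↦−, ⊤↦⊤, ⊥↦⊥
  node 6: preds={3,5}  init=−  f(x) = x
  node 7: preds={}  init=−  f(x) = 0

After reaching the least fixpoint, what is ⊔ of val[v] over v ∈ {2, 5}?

⊤

Worklist (19 pops):
  #1 pop 0: in=− → + (was ⊥); enqueue []
  #2 pop 1: in=⊥ → ⊥ (no change)
  #3 pop 2: in=⊥ → ⊥ (no change)
  #4 pop 3: in=− → + (was ⊥); enqueue [1]
  #5 pop 4: in=⊥ → ⊥ (no change)
  #6 pop 5: in=⊥ → − (no change)
  #7 pop 6: in=⊤ → ⊤ (was −); enqueue []
  #8 pop 7: in=⊥ → ⊤ (was −); enqueue [0]
  #9 pop 1: in=+ → + (was ⊥); enqueue [4]
  #10 pop 0: in=⊤ → ⊤ (was +); enqueue []
  #11 pop 4: in=+ → + (was ⊥); enqueue [2,3]
  #12 pop 2: in=+ → − (was ⊥); enqueue [1]
  #13 pop 3: in=⊤ → ⊤ (was +); enqueue [6]
  #14 pop 1: in=⊤ → ⊤ (was +); enqueue [4]
  #15 pop 6: in=⊤ → ⊤ (no change)
  #16 pop 4: in=⊤ → ⊤ (was +); enqueue [2,3]
  #17 pop 2: in=⊤ → ⊤ (was −); enqueue [1]
  #18 pop 3: in=⊤ → ⊤ (no change)
  #19 pop 1: in=⊤ → ⊤ (no change)

Fixpoint:
  val[0] = ⊤
  val[1] = ⊤
  val[2] = ⊤
  val[3] = ⊤
  val[4] = ⊤
  val[5] = −
  val[6] = ⊤
  val[7] = ⊤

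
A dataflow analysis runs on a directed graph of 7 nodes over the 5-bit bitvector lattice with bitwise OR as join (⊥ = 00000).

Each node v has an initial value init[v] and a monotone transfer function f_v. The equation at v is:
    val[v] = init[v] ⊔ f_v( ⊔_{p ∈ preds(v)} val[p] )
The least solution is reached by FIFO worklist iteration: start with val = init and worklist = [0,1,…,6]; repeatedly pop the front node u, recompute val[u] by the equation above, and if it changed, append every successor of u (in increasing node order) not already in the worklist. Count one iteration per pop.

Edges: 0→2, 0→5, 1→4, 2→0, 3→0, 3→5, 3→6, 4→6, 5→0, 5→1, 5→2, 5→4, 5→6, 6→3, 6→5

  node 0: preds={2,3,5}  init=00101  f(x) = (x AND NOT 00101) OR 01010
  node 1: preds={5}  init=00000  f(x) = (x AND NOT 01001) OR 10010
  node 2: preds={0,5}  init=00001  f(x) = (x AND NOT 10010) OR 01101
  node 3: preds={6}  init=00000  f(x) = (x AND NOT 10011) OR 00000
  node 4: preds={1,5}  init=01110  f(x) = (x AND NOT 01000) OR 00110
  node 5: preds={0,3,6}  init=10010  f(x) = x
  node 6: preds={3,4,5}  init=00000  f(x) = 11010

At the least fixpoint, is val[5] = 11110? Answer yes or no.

Iteration log — 15 steps:
  step 1. node 0  ⊔preds=10011  new=11111  old=00101  +wl: 
  step 2. node 1  ⊔preds=10010  new=10010  old=00000  +wl: 
  step 3. node 2  ⊔preds=11111  new=01101  old=00001  +wl: 0
  step 4. node 3  ⊔preds=00000  new=00000  stable
  step 5. node 4  ⊔preds=10010  new=11110  old=01110  +wl: 
  step 6. node 5  ⊔preds=11111  new=11111  old=10010  +wl: 1,2,4
  step 7. node 6  ⊔preds=11111  new=11010  old=00000  +wl: 3,5
  step 8. node 0  ⊔preds=11111  new=11111  stable
  step 9. node 1  ⊔preds=11111  new=10110  old=10010  +wl: 
  step 10. node 2  ⊔preds=11111  new=01101  stable
  step 11. node 4  ⊔preds=11111  new=11111  old=11110  +wl: 6
  step 12. node 3  ⊔preds=11010  new=01000  old=00000  +wl: 0
  step 13. node 5  ⊔preds=11111  new=11111  stable
  step 14. node 6  ⊔preds=11111  new=11010  stable
  step 15. node 0  ⊔preds=11111  new=11111  stable

Least fixpoint reached:
  node 0: 11111
  node 1: 10110
  node 2: 01101
  node 3: 01000
  node 4: 11111
  node 5: 11111
  node 6: 11010

no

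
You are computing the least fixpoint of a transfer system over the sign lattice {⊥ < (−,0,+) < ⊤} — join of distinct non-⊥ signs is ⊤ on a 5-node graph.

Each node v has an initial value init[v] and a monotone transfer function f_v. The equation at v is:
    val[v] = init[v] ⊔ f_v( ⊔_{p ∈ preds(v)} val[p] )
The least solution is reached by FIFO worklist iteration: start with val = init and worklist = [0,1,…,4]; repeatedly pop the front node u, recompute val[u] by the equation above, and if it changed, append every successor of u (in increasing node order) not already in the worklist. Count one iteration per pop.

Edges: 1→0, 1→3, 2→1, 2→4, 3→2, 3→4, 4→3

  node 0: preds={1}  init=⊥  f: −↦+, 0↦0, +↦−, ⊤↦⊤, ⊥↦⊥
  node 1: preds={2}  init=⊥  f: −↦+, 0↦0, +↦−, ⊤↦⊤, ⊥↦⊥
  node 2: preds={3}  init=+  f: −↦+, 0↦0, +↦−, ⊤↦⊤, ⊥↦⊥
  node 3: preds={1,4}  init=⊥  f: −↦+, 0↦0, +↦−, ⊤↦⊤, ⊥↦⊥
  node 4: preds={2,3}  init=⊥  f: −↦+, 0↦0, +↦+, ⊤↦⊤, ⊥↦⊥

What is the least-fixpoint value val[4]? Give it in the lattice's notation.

Iteration log — 13 steps:
  step 1. node 0  ⊔preds=⊥  new=⊥  stable
  step 2. node 1  ⊔preds=+  new=−  old=⊥  +wl: 0
  step 3. node 2  ⊔preds=⊥  new=+  stable
  step 4. node 3  ⊔preds=−  new=+  old=⊥  +wl: 2
  step 5. node 4  ⊔preds=+  new=+  old=⊥  +wl: 3
  step 6. node 0  ⊔preds=−  new=+  old=⊥  +wl: 
  step 7. node 2  ⊔preds=+  new=⊤  old=+  +wl: 1,4
  step 8. node 3  ⊔preds=⊤  new=⊤  old=+  +wl: 2
  step 9. node 1  ⊔preds=⊤  new=⊤  old=−  +wl: 0,3
  step 10. node 4  ⊔preds=⊤  new=⊤  old=+  +wl: 
  step 11. node 2  ⊔preds=⊤  new=⊤  stable
  step 12. node 0  ⊔preds=⊤  new=⊤  old=+  +wl: 
  step 13. node 3  ⊔preds=⊤  new=⊤  stable

Least fixpoint reached:
  node 0: ⊤
  node 1: ⊤
  node 2: ⊤
  node 3: ⊤
  node 4: ⊤

⊤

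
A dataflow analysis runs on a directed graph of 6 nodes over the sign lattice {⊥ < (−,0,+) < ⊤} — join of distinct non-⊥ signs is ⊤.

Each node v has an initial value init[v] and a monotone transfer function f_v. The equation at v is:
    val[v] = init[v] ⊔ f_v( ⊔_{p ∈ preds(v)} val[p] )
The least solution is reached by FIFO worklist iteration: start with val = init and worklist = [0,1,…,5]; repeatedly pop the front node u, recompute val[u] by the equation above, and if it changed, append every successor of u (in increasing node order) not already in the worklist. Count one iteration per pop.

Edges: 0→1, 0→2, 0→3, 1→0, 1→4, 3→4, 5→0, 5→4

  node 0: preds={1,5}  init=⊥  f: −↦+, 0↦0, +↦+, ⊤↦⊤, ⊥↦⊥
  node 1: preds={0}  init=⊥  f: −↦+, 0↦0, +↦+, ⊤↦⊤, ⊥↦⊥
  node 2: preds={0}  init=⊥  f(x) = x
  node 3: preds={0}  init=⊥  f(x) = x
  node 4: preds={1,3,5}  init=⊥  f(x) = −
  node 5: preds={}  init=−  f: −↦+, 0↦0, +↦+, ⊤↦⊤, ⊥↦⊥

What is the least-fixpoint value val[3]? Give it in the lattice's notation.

Iteration log — 12 steps:
  step 1. node 0  ⊔preds=−  new=+  old=⊥  +wl: 
  step 2. node 1  ⊔preds=+  new=+  old=⊥  +wl: 0
  step 3. node 2  ⊔preds=+  new=+  old=⊥  +wl: 
  step 4. node 3  ⊔preds=+  new=+  old=⊥  +wl: 
  step 5. node 4  ⊔preds=⊤  new=−  old=⊥  +wl: 
  step 6. node 5  ⊔preds=⊥  new=−  stable
  step 7. node 0  ⊔preds=⊤  new=⊤  old=+  +wl: 1,2,3
  step 8. node 1  ⊔preds=⊤  new=⊤  old=+  +wl: 0,4
  step 9. node 2  ⊔preds=⊤  new=⊤  old=+  +wl: 
  step 10. node 3  ⊔preds=⊤  new=⊤  old=+  +wl: 
  step 11. node 0  ⊔preds=⊤  new=⊤  stable
  step 12. node 4  ⊔preds=⊤  new=−  stable

Least fixpoint reached:
  node 0: ⊤
  node 1: ⊤
  node 2: ⊤
  node 3: ⊤
  node 4: −
  node 5: −

⊤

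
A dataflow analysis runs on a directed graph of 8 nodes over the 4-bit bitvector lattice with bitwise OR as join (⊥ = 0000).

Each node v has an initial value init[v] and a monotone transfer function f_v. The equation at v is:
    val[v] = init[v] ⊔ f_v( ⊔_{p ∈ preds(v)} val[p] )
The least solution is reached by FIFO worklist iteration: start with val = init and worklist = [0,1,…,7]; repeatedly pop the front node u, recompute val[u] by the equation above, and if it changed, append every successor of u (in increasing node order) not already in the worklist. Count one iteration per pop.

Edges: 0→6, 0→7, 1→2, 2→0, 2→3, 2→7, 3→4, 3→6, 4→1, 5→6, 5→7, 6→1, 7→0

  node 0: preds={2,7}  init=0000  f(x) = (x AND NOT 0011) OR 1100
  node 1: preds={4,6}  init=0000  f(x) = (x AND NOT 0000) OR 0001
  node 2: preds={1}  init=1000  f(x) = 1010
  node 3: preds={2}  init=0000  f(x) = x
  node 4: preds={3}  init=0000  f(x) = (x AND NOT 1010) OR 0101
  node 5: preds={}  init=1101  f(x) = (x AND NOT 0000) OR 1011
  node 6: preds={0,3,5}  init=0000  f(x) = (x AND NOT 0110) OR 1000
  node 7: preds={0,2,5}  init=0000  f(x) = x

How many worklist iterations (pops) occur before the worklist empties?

Trace (11 dequeues):
  [1] u=0 | in 1000 | out 1100 | prev 0000 | push {}
  [2] u=1 | in 0000 | out 0001 | prev 0000 | push {}
  [3] u=2 | in 0001 | out 1010 | prev 1000 | push {0}
  [4] u=3 | in 1010 | out 1010 | prev 0000 | push {}
  [5] u=4 | in 1010 | out 0101 | prev 0000 | push {1}
  [6] u=5 | in 0000 | out 1111 | prev 1101 | push {}
  [7] u=6 | in 1111 | out 1001 | prev 0000 | push {}
  [8] u=7 | in 1111 | out 1111 | prev 0000 | push {}
  [9] u=0 | in 1111 | out 1100 | ==
  [10] u=1 | in 1101 | out 1101 | prev 0001 | push {2}
  [11] u=2 | in 1101 | out 1010 | ==

Converged values:
  [0] 1100
  [1] 1101
  [2] 1010
  [3] 1010
  [4] 0101
  [5] 1111
  [6] 1001
  [7] 1111

11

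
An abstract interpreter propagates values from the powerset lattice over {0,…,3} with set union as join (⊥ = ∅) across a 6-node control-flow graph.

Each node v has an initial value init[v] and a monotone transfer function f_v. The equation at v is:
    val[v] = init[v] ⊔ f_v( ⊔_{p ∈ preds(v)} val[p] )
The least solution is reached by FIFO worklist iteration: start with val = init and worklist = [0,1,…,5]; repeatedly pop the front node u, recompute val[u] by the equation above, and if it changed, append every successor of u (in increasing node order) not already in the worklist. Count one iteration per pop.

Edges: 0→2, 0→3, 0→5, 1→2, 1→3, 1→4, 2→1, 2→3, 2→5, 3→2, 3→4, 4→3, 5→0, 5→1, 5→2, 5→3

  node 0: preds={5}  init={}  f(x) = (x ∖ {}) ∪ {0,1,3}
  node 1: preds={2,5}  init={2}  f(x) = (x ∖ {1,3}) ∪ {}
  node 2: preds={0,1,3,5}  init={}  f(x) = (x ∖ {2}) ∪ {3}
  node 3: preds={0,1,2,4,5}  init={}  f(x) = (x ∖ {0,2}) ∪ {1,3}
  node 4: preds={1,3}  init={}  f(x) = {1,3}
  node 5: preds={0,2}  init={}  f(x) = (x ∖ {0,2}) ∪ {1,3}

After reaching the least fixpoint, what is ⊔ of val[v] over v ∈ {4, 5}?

{1,3}

Iteration log — 11 steps:
  step 1. node 0  ⊔preds={}  new={0,1,3}  old={}  +wl: 
  step 2. node 1  ⊔preds={}  new={2}  stable
  step 3. node 2  ⊔preds={0,1,2,3}  new={0,1,3}  old={}  +wl: 1
  step 4. node 3  ⊔preds={0,1,2,3}  new={1,3}  old={}  +wl: 2
  step 5. node 4  ⊔preds={1,2,3}  new={1,3}  old={}  +wl: 3
  step 6. node 5  ⊔preds={0,1,3}  new={1,3}  old={}  +wl: 0
  step 7. node 1  ⊔preds={0,1,3}  new={0,2}  old={2}  +wl: 4
  step 8. node 2  ⊔preds={0,1,2,3}  new={0,1,3}  stable
  step 9. node 3  ⊔preds={0,1,2,3}  new={1,3}  stable
  step 10. node 0  ⊔preds={1,3}  new={0,1,3}  stable
  step 11. node 4  ⊔preds={0,1,2,3}  new={1,3}  stable

Least fixpoint reached:
  node 0: {0,1,3}
  node 1: {0,2}
  node 2: {0,1,3}
  node 3: {1,3}
  node 4: {1,3}
  node 5: {1,3}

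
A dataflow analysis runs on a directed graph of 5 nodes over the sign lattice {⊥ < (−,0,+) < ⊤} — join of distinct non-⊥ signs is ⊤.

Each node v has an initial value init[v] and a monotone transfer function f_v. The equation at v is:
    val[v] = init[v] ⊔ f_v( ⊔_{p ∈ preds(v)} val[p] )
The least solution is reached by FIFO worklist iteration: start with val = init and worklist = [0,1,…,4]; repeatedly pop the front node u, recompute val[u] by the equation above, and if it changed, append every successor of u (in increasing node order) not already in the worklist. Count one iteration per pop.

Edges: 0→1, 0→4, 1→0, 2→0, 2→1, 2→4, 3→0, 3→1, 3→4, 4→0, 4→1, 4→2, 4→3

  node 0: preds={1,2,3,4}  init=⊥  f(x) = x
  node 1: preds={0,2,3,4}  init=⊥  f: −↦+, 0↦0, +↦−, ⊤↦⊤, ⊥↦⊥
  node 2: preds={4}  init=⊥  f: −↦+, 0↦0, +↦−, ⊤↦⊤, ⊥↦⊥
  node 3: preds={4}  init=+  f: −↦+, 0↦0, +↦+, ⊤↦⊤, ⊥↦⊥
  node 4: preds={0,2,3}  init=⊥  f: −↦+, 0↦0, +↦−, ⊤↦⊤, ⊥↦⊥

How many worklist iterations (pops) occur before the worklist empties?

17

Iteration log — 17 steps:
  step 1. node 0  ⊔preds=+  new=+  old=⊥  +wl: 
  step 2. node 1  ⊔preds=+  new=−  old=⊥  +wl: 0
  step 3. node 2  ⊔preds=⊥  new=⊥  stable
  step 4. node 3  ⊔preds=⊥  new=+  stable
  step 5. node 4  ⊔preds=+  new=−  old=⊥  +wl: 1,2,3
  step 6. node 0  ⊔preds=⊤  new=⊤  old=+  +wl: 4
  step 7. node 1  ⊔preds=⊤  new=⊤  old=−  +wl: 0
  step 8. node 2  ⊔preds=−  new=+  old=⊥  +wl: 1
  step 9. node 3  ⊔preds=−  new=+  stable
  step 10. node 4  ⊔preds=⊤  new=⊤  old=−  +wl: 2,3
  step 11. node 0  ⊔preds=⊤  new=⊤  stable
  step 12. node 1  ⊔preds=⊤  new=⊤  stable
  step 13. node 2  ⊔preds=⊤  new=⊤  old=+  +wl: 0,1,4
  step 14. node 3  ⊔preds=⊤  new=⊤  old=+  +wl: 
  step 15. node 0  ⊔preds=⊤  new=⊤  stable
  step 16. node 1  ⊔preds=⊤  new=⊤  stable
  step 17. node 4  ⊔preds=⊤  new=⊤  stable

Least fixpoint reached:
  node 0: ⊤
  node 1: ⊤
  node 2: ⊤
  node 3: ⊤
  node 4: ⊤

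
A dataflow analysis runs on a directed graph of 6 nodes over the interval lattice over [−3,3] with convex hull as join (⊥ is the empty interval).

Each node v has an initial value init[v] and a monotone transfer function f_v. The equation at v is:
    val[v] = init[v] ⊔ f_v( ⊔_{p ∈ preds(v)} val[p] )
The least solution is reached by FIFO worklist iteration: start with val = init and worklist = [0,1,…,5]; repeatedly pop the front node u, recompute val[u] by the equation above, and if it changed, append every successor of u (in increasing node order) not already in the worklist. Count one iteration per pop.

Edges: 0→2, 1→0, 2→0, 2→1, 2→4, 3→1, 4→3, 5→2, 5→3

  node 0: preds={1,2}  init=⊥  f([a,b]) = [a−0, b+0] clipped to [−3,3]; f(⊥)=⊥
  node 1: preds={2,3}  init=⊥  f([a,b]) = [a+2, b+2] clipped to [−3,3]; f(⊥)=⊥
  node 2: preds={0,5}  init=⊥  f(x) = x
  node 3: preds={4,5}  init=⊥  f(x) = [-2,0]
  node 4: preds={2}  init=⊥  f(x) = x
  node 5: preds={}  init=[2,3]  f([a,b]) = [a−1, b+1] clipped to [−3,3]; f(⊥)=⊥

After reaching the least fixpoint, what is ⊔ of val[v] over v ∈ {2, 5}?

Trace (16 dequeues):
  [1] u=0 | in ⊥ | out ⊥ | ==
  [2] u=1 | in ⊥ | out ⊥ | ==
  [3] u=2 | in [2,3] | out [2,3] | prev ⊥ | push {0,1}
  [4] u=3 | in [2,3] | out [-2,0] | prev ⊥ | push {}
  [5] u=4 | in [2,3] | out [2,3] | prev ⊥ | push {3}
  [6] u=5 | in ⊥ | out [2,3] | ==
  [7] u=0 | in [2,3] | out [2,3] | prev ⊥ | push {2}
  [8] u=1 | in [-2,3] | out [0,3] | prev ⊥ | push {0}
  [9] u=3 | in [2,3] | out [-2,0] | ==
  [10] u=2 | in [2,3] | out [2,3] | ==
  [11] u=0 | in [0,3] | out [0,3] | prev [2,3] | push {2}
  [12] u=2 | in [0,3] | out [0,3] | prev [2,3] | push {0,1,4}
  [13] u=0 | in [0,3] | out [0,3] | ==
  [14] u=1 | in [-2,3] | out [0,3] | ==
  [15] u=4 | in [0,3] | out [0,3] | prev [2,3] | push {3}
  [16] u=3 | in [0,3] | out [-2,0] | ==

Converged values:
  [0] [0,3]
  [1] [0,3]
  [2] [0,3]
  [3] [-2,0]
  [4] [0,3]
  [5] [2,3]

[0,3]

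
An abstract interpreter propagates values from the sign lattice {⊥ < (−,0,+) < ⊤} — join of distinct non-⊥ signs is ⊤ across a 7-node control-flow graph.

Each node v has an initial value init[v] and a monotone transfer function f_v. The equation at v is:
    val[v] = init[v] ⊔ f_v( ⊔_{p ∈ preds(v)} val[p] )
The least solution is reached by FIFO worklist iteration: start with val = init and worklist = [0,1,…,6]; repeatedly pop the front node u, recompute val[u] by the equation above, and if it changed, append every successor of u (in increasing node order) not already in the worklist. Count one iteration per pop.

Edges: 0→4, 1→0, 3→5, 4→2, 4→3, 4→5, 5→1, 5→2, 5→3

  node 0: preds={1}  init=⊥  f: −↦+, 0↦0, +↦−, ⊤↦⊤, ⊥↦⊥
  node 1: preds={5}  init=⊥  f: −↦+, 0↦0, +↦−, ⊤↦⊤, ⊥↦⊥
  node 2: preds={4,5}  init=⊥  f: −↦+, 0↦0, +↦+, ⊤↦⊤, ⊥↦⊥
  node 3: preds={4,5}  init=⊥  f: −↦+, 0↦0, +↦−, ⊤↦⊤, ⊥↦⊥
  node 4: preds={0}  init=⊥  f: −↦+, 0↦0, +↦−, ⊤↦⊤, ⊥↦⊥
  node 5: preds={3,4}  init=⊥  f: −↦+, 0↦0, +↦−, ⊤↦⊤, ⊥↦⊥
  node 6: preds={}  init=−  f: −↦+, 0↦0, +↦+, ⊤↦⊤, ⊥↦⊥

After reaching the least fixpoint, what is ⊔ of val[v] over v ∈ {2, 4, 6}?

−

Worklist (7 pops):
  #1 pop 0: in=⊥ → ⊥ (no change)
  #2 pop 1: in=⊥ → ⊥ (no change)
  #3 pop 2: in=⊥ → ⊥ (no change)
  #4 pop 3: in=⊥ → ⊥ (no change)
  #5 pop 4: in=⊥ → ⊥ (no change)
  #6 pop 5: in=⊥ → ⊥ (no change)
  #7 pop 6: in=⊥ → − (no change)

Fixpoint:
  val[0] = ⊥
  val[1] = ⊥
  val[2] = ⊥
  val[3] = ⊥
  val[4] = ⊥
  val[5] = ⊥
  val[6] = −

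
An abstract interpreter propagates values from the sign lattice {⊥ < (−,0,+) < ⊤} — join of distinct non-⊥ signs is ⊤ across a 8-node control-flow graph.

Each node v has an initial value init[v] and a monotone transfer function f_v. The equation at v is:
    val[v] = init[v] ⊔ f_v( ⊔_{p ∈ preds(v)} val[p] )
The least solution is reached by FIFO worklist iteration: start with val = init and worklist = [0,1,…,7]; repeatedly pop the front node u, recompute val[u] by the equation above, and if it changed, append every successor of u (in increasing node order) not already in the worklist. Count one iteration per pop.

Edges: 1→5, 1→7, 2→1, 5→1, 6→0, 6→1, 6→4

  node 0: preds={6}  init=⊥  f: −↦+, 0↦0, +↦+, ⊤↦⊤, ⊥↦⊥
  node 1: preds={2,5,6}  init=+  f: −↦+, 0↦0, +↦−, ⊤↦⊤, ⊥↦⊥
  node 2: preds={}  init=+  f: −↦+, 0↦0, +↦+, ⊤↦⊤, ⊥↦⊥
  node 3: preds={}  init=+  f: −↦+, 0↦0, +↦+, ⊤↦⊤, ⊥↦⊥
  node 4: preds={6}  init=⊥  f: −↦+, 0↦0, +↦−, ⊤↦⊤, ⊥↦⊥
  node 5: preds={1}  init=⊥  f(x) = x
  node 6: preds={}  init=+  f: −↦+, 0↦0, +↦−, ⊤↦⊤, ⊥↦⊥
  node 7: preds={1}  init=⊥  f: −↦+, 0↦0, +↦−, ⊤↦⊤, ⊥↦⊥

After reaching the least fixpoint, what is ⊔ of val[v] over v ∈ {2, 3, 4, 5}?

⊤

Worklist (9 pops):
  #1 pop 0: in=+ → + (was ⊥); enqueue []
  #2 pop 1: in=+ → ⊤ (was +); enqueue []
  #3 pop 2: in=⊥ → + (no change)
  #4 pop 3: in=⊥ → + (no change)
  #5 pop 4: in=+ → − (was ⊥); enqueue []
  #6 pop 5: in=⊤ → ⊤ (was ⊥); enqueue [1]
  #7 pop 6: in=⊥ → + (no change)
  #8 pop 7: in=⊤ → ⊤ (was ⊥); enqueue []
  #9 pop 1: in=⊤ → ⊤ (no change)

Fixpoint:
  val[0] = +
  val[1] = ⊤
  val[2] = +
  val[3] = +
  val[4] = −
  val[5] = ⊤
  val[6] = +
  val[7] = ⊤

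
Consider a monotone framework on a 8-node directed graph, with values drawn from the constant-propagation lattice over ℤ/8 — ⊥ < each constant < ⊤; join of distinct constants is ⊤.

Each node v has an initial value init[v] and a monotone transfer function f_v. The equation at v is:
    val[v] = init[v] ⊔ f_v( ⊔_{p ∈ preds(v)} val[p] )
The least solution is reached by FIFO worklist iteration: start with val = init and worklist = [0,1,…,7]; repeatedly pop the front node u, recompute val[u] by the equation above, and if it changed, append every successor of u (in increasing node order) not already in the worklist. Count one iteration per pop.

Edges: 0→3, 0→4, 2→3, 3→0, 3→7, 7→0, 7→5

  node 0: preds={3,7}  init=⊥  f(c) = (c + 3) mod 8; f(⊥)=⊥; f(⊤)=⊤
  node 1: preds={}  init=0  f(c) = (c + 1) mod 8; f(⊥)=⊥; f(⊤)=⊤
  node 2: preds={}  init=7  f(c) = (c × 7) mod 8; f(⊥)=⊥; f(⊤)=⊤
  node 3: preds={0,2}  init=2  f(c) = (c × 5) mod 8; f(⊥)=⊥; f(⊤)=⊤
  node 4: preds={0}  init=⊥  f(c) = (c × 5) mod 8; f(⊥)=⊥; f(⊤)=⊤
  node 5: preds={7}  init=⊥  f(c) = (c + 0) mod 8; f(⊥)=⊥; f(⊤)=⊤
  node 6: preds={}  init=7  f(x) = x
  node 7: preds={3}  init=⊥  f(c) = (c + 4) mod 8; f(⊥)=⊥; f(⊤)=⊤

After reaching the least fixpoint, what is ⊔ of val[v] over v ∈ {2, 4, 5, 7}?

Trace (12 dequeues):
  [1] u=0 | in 2 | out 5 | prev ⊥ | push {}
  [2] u=1 | in ⊥ | out 0 | ==
  [3] u=2 | in ⊥ | out 7 | ==
  [4] u=3 | in ⊤ | out ⊤ | prev 2 | push {0}
  [5] u=4 | in 5 | out 1 | prev ⊥ | push {}
  [6] u=5 | in ⊥ | out ⊥ | ==
  [7] u=6 | in ⊥ | out 7 | ==
  [8] u=7 | in ⊤ | out ⊤ | prev ⊥ | push {5}
  [9] u=0 | in ⊤ | out ⊤ | prev 5 | push {3,4}
  [10] u=5 | in ⊤ | out ⊤ | prev ⊥ | push {}
  [11] u=3 | in ⊤ | out ⊤ | ==
  [12] u=4 | in ⊤ | out ⊤ | prev 1 | push {}

Converged values:
  [0] ⊤
  [1] 0
  [2] 7
  [3] ⊤
  [4] ⊤
  [5] ⊤
  [6] 7
  [7] ⊤

⊤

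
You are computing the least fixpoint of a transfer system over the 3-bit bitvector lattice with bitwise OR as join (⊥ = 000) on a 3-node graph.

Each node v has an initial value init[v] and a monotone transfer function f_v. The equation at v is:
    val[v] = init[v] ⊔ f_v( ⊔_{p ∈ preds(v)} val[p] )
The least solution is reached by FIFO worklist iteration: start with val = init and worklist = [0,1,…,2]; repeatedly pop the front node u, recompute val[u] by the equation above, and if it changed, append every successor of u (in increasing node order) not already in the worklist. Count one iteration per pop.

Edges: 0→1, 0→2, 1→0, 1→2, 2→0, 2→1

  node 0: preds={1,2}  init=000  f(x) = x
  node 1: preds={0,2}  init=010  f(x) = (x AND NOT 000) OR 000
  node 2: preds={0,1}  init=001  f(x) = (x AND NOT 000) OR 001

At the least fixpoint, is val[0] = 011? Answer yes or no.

Worklist (5 pops):
  #1 pop 0: in=011 → 011 (was 000); enqueue []
  #2 pop 1: in=011 → 011 (was 010); enqueue [0]
  #3 pop 2: in=011 → 011 (was 001); enqueue [1]
  #4 pop 0: in=011 → 011 (no change)
  #5 pop 1: in=011 → 011 (no change)

Fixpoint:
  val[0] = 011
  val[1] = 011
  val[2] = 011

yes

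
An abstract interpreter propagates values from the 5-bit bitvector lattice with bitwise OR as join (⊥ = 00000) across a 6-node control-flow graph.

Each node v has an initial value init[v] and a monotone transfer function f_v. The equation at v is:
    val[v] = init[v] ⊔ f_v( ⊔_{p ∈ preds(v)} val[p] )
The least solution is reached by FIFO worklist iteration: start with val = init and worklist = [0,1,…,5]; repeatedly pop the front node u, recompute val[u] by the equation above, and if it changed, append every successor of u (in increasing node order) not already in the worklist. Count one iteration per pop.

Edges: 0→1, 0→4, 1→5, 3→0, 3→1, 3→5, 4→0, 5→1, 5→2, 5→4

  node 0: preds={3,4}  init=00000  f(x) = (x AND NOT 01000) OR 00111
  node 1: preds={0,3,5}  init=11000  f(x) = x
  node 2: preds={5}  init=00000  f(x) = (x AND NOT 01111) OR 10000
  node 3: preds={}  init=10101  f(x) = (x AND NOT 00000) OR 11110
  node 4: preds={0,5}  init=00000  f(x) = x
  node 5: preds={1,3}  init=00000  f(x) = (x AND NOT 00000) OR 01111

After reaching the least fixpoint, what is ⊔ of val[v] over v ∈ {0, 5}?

Iteration log — 11 steps:
  step 1. node 0  ⊔preds=10101  new=10111  old=00000  +wl: 
  step 2. node 1  ⊔preds=10111  new=11111  old=11000  +wl: 
  step 3. node 2  ⊔preds=00000  new=10000  old=00000  +wl: 
  step 4. node 3  ⊔preds=00000  new=11111  old=10101  +wl: 0,1
  step 5. node 4  ⊔preds=10111  new=10111  old=00000  +wl: 
  step 6. node 5  ⊔preds=11111  new=11111  old=00000  +wl: 2,4
  step 7. node 0  ⊔preds=11111  new=10111  stable
  step 8. node 1  ⊔preds=11111  new=11111  stable
  step 9. node 2  ⊔preds=11111  new=10000  stable
  step 10. node 4  ⊔preds=11111  new=11111  old=10111  +wl: 0
  step 11. node 0  ⊔preds=11111  new=10111  stable

Least fixpoint reached:
  node 0: 10111
  node 1: 11111
  node 2: 10000
  node 3: 11111
  node 4: 11111
  node 5: 11111

11111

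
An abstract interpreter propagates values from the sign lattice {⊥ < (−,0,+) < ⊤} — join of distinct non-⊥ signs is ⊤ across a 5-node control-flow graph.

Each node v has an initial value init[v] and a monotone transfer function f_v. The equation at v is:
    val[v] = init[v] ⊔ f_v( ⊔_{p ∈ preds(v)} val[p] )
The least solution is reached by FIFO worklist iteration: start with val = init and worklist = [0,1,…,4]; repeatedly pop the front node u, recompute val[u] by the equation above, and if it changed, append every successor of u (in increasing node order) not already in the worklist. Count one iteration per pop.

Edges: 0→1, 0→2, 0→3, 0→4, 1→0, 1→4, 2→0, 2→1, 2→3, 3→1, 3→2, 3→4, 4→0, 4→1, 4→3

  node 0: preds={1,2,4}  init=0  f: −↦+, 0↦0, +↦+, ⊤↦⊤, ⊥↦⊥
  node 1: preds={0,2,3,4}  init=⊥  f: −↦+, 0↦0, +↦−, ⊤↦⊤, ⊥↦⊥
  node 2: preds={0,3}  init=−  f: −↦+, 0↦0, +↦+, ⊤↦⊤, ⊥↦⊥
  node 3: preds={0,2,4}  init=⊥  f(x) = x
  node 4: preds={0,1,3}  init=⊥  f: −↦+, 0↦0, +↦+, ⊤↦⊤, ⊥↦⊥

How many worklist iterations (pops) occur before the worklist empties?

Iteration log — 9 steps:
  step 1. node 0  ⊔preds=−  new=⊤  old=0  +wl: 
  step 2. node 1  ⊔preds=⊤  new=⊤  old=⊥  +wl: 0
  step 3. node 2  ⊔preds=⊤  new=⊤  old=−  +wl: 1
  step 4. node 3  ⊔preds=⊤  new=⊤  old=⊥  +wl: 2
  step 5. node 4  ⊔preds=⊤  new=⊤  old=⊥  +wl: 3
  step 6. node 0  ⊔preds=⊤  new=⊤  stable
  step 7. node 1  ⊔preds=⊤  new=⊤  stable
  step 8. node 2  ⊔preds=⊤  new=⊤  stable
  step 9. node 3  ⊔preds=⊤  new=⊤  stable

Least fixpoint reached:
  node 0: ⊤
  node 1: ⊤
  node 2: ⊤
  node 3: ⊤
  node 4: ⊤

9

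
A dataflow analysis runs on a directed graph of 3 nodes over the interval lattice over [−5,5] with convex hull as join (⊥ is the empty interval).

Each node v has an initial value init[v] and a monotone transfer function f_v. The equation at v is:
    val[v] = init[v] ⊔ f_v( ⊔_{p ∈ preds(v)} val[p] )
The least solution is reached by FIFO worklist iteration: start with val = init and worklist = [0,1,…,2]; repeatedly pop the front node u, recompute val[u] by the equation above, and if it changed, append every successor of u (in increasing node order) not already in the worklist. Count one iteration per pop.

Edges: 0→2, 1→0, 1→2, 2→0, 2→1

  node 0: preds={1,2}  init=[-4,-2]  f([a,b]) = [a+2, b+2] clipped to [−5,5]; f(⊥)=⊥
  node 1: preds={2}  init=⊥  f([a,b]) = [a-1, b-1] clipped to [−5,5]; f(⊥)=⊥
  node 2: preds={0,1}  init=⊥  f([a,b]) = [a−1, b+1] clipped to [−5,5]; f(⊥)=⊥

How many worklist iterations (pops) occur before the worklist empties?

Trace (13 dequeues):
  [1] u=0 | in ⊥ | out [-4,-2] | ==
  [2] u=1 | in ⊥ | out ⊥ | ==
  [3] u=2 | in [-4,-2] | out [-5,-1] | prev ⊥ | push {0,1}
  [4] u=0 | in [-5,-1] | out [-4,1] | prev [-4,-2] | push {2}
  [5] u=1 | in [-5,-1] | out [-5,-2] | prev ⊥ | push {0}
  [6] u=2 | in [-5,1] | out [-5,2] | prev [-5,-1] | push {1}
  [7] u=0 | in [-5,2] | out [-4,4] | prev [-4,1] | push {2}
  [8] u=1 | in [-5,2] | out [-5,1] | prev [-5,-2] | push {0}
  [9] u=2 | in [-5,4] | out [-5,5] | prev [-5,2] | push {1}
  [10] u=0 | in [-5,5] | out [-4,5] | prev [-4,4] | push {2}
  [11] u=1 | in [-5,5] | out [-5,4] | prev [-5,1] | push {0}
  [12] u=2 | in [-5,5] | out [-5,5] | ==
  [13] u=0 | in [-5,5] | out [-4,5] | ==

Converged values:
  [0] [-4,5]
  [1] [-5,4]
  [2] [-5,5]

13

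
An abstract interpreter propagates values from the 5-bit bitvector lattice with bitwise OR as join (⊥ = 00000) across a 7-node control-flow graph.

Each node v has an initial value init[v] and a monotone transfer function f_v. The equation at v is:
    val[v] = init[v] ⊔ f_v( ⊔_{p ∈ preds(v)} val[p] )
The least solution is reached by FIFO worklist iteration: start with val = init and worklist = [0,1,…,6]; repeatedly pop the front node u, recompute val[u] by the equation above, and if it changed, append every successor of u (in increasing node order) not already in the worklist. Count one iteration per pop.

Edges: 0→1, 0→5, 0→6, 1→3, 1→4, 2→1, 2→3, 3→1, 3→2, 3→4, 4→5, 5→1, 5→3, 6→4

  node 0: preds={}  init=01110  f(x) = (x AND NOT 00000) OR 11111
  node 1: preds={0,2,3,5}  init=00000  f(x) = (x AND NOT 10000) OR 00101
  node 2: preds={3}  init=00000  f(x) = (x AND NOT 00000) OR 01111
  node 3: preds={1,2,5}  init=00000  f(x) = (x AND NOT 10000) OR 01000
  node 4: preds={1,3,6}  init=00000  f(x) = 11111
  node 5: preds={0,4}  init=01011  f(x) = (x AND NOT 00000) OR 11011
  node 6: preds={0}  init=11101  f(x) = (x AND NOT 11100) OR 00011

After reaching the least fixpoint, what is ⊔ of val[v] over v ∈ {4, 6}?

11111

Worklist (11 pops):
  #1 pop 0: in=00000 → 11111 (was 01110); enqueue []
  #2 pop 1: in=11111 → 01111 (was 00000); enqueue []
  #3 pop 2: in=00000 → 01111 (was 00000); enqueue [1]
  #4 pop 3: in=01111 → 01111 (was 00000); enqueue [2]
  #5 pop 4: in=11111 → 11111 (was 00000); enqueue []
  #6 pop 5: in=11111 → 11111 (was 01011); enqueue [3]
  #7 pop 6: in=11111 → 11111 (was 11101); enqueue [4]
  #8 pop 1: in=11111 → 01111 (no change)
  #9 pop 2: in=01111 → 01111 (no change)
  #10 pop 3: in=11111 → 01111 (no change)
  #11 pop 4: in=11111 → 11111 (no change)

Fixpoint:
  val[0] = 11111
  val[1] = 01111
  val[2] = 01111
  val[3] = 01111
  val[4] = 11111
  val[5] = 11111
  val[6] = 11111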